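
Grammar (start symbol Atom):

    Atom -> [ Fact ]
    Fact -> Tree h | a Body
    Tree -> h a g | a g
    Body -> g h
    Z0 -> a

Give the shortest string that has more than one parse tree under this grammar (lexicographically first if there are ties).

[ a g h ]

length 5: [ a g h ] has 2 parse trees

Two derivations of [ a g h ]:
  Atom ⇒ [ Fact ] ⇒ [ Tree h ] ⇒ [ a g h ]
  Atom ⇒ [ Fact ] ⇒ [ a Body ] ⇒ [ a g h ]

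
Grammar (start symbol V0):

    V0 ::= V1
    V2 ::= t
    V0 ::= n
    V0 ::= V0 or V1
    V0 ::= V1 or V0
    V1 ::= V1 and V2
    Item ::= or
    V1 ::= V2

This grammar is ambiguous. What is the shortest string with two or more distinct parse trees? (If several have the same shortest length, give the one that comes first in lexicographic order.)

length 1: no string has ≥2 trees
length 3: t or t has 2 parse trees

Two derivations of t or t:
  V0 ⇒ V0 or V1 ⇒ V1 or V1 ⇒ V2 or V1 ⇒ t or V1 ⇒ t or V2 ⇒ t or t
  V0 ⇒ V1 or V0 ⇒ V2 or V0 ⇒ t or V0 ⇒ t or V1 ⇒ t or V2 ⇒ t or t

t or t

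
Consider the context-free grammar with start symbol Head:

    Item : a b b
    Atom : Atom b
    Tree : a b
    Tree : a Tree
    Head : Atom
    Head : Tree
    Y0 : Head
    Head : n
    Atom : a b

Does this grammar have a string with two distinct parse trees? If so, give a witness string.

Ambiguous

Witness: a b

Derivation 1: Head ⇒ Atom ⇒ a b
Derivation 2: Head ⇒ Tree ⇒ a b

Two distinct leftmost derivations for the same string.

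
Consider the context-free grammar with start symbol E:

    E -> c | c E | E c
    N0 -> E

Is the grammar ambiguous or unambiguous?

Ambiguous

Witness: c c

Derivation 1: E ⇒ c E ⇒ c c
Derivation 2: E ⇒ E c ⇒ c c

Two distinct leftmost derivations for the same string.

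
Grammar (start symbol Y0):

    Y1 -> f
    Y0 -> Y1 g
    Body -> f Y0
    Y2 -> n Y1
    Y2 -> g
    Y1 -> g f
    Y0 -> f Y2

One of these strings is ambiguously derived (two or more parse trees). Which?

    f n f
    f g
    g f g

f n f: 1 tree
f g: 2 trees
g f g: 1 tree

f g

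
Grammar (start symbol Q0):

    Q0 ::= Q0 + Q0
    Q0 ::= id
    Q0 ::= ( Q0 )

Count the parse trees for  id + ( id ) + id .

2

Parse trees for id + ( id ) + id:
  [Q0 [Q0 id] + [Q0 [Q0 ( [Q0 id] )] + [Q0 id]]]
  [Q0 [Q0 [Q0 id] + [Q0 ( [Q0 id] )]] + [Q0 id]]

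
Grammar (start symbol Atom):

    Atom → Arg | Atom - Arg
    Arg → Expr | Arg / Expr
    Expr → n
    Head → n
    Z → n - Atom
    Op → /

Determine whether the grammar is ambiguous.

Only Atom, Arg, Expr are reachable from Atom; ignoring the rest: The grammar is stratified — Atom handles '-' (left-recursive), Arg handles '/', Expr atoms. Each operator has a fixed associativity and precedence level, so every string has one parse.

Unambiguous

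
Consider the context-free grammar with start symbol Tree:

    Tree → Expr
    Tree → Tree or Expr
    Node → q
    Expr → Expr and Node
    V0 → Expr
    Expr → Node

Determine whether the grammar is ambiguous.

Unambiguous

(V0 is unreachable from Tree, so its rules don't affect L(Tree).) Tree → Tree or Expr | Expr  ;  Expr → Expr and Node | Node  — a left-associative chain with Node at the bottom. Each string factors uniquely by precedence.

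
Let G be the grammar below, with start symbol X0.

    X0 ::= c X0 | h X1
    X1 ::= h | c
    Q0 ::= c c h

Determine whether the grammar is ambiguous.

Only X0, X1 are reachable from X0; ignoring the rest: Each reachable nonterminal has at most one production per leading terminal, and all productions are right-linear; the derivation is determined token-by-token.

Unambiguous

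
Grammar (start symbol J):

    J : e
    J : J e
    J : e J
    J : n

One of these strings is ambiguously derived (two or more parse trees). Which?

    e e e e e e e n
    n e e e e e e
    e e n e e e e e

e e e e e e e n: 1 tree
n e e e e e e: 1 tree
e e n e e e e e: 21 trees

e e n e e e e e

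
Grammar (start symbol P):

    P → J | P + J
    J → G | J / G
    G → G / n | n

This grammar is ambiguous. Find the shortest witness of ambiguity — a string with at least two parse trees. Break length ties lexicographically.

length 1: no string has ≥2 trees
length 3: n / n has 2 parse trees

Two derivations of n / n:
  P ⇒ J ⇒ G ⇒ G / n ⇒ n / n
  P ⇒ J ⇒ J / G ⇒ G / G ⇒ n / G ⇒ n / n

n / n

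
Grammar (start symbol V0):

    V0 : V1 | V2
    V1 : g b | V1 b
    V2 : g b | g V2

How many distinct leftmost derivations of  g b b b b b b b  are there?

Parse trees for g b b b b b b b:
  [V0 [V1 [V1 [V1 [V1 [V1 [V1 [V1 g b] b] b] b] b] b] b]]

1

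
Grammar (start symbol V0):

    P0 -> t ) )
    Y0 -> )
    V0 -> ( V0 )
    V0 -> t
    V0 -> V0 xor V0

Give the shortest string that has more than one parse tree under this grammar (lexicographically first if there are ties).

length 1: no string has ≥2 trees
length 3: no string has ≥2 trees
length 5: t xor t xor t has 2 parse trees

Two derivations of t xor t xor t:
  V0 ⇒ V0 xor V0 ⇒ t xor V0 ⇒ t xor V0 xor V0 ⇒ t xor t xor V0 ⇒ t xor t xor t
  V0 ⇒ V0 xor V0 ⇒ V0 xor V0 xor V0 ⇒ t xor V0 xor V0 ⇒ t xor t xor V0 ⇒ t xor t xor t

t xor t xor t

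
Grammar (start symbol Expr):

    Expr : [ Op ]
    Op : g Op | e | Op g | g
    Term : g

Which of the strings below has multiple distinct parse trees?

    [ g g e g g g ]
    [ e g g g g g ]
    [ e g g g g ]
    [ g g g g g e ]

[ g g e g g g ]

[ g g e g g g ]: 10 trees
[ e g g g g g ]: 1 tree
[ e g g g g ]: 1 tree
[ g g g g g e ]: 1 tree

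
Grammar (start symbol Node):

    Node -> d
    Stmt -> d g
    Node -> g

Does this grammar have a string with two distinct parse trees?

(Stmt is unreachable from Node, so its rules don't affect L(Node).) Restricted to the reachable nonterminals, every rule has the form A → t or A → t B, and no two rules for the same A share a first terminal. The grammar encodes a DFA — one run per string.

Unambiguous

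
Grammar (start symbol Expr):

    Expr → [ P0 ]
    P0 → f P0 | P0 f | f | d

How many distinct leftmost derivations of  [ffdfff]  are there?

Parse trees for [ffdfff] (showing first 6 of 10):
  [Expr [ [P0 f [P0 f [P0 [P0 [P0 [P0 d] f] f] f]]] ]]
  [Expr [ [P0 f [P0 [P0 f [P0 [P0 [P0 d] f] f]] f]] ]]
  [Expr [ [P0 f [P0 [P0 [P0 f [P0 [P0 d] f]] f] f]] ]]
  [Expr [ [P0 f [P0 [P0 [P0 [P0 f [P0 d]] f] f] f]] ]]
  [Expr [ [P0 [P0 f [P0 f [P0 [P0 [P0 d] f] f]]] f] ]]
  [Expr [ [P0 [P0 f [P0 [P0 f [P0 [P0 d] f]] f]] f] ]]

10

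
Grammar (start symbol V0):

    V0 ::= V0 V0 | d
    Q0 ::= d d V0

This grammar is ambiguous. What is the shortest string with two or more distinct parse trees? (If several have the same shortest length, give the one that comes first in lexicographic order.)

d d d

length 1: no string has ≥2 trees
length 2: no string has ≥2 trees
length 3: d d d has 2 parse trees

Two derivations of d d d:
  V0 ⇒ V0 V0 ⇒ V0 V0 V0 ⇒ d V0 V0 ⇒ d d V0 ⇒ d d d
  V0 ⇒ V0 V0 ⇒ d V0 ⇒ d V0 V0 ⇒ d d V0 ⇒ d d d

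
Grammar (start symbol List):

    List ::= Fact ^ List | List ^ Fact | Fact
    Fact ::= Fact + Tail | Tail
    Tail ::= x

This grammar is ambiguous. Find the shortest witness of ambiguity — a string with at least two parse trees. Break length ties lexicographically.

length 1: no string has ≥2 trees
length 3: x ^ x has 2 parse trees

Two derivations of x ^ x:
  List ⇒ Fact ^ List ⇒ Tail ^ List ⇒ x ^ List ⇒ x ^ Fact ⇒ x ^ Tail ⇒ x ^ x
  List ⇒ List ^ Fact ⇒ Fact ^ Fact ⇒ Tail ^ Fact ⇒ x ^ Fact ⇒ x ^ Tail ⇒ x ^ x

x ^ x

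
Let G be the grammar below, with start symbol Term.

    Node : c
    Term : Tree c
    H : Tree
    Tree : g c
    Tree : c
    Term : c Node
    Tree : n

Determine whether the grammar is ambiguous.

Witness: c c

Derivation 1: Term ⇒ Tree c ⇒ c c
Derivation 2: Term ⇒ c Node ⇒ c c

Two distinct leftmost derivations for the same string.

Ambiguous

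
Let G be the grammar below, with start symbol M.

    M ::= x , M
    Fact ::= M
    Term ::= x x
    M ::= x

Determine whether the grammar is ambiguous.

(Fact, Term are unreachable from M, so their rules don't affect L(M).) The reachable grammar is A → atom sep A | atom. Each atom is followed by either the separator (recurse) or end-of-string (stop) — no choice point.

Unambiguous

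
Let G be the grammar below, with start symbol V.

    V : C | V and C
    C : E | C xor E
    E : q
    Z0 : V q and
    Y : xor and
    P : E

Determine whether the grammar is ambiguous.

Only V, C, E are reachable from V; ignoring the rest: V → V and C | C  ;  C → C xor E | E  — a left-associative chain with E at the bottom. Each string factors uniquely by precedence.

Unambiguous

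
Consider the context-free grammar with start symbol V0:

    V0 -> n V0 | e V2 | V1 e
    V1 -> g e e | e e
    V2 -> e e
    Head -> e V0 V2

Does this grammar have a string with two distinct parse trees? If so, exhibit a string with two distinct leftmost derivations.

Witness: e e e

Derivation 1: V0 ⇒ e V2 ⇒ e e e
Derivation 2: V0 ⇒ V1 e ⇒ e e e

Two distinct leftmost derivations for the same string.

Ambiguous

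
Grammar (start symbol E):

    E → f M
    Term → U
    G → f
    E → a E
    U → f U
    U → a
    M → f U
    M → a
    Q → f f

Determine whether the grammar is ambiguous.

Only E, M, U are reachable from E; ignoring the rest: Each reachable nonterminal has at most one production per leading terminal, and all productions are right-linear; the derivation is determined token-by-token.

Unambiguous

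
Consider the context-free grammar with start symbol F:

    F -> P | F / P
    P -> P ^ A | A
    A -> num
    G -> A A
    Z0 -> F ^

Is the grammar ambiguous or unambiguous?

Only F, P, A are reachable from F; ignoring the rest: This is a standard precedence ladder (F over P over A), with each level left-recursive on its own operator ('/' at F, '^' at P). That structure is LR(1), hence unambiguous.

Unambiguous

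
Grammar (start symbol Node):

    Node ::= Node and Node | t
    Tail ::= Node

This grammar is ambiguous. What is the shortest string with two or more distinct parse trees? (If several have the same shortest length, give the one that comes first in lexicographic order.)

t and t and t

length 1: no string has ≥2 trees
length 3: no string has ≥2 trees
length 5: t and t and t has 2 parse trees

Two derivations of t and t and t:
  Node ⇒ Node and Node ⇒ Node and Node and Node ⇒ t and Node and Node ⇒ t and t and Node ⇒ t and t and t
  Node ⇒ Node and Node ⇒ t and Node ⇒ t and Node and Node ⇒ t and t and Node ⇒ t and t and t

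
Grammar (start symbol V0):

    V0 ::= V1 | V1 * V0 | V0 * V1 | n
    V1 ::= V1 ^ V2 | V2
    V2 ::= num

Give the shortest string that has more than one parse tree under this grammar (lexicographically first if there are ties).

num * num

length 1: no string has ≥2 trees
length 3: num * num has 2 parse trees

Two derivations of num * num:
  V0 ⇒ V1 * V0 ⇒ V2 * V0 ⇒ num * V0 ⇒ num * V1 ⇒ num * V2 ⇒ num * num
  V0 ⇒ V0 * V1 ⇒ V1 * V1 ⇒ V2 * V1 ⇒ num * V1 ⇒ num * V2 ⇒ num * num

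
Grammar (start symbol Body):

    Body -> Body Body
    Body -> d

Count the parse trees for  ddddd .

14

Parse trees for ddddd (showing first 6 of 14):
  [Body [Body d] [Body [Body d] [Body [Body d] [Body [Body d] [Body d]]]]]
  [Body [Body d] [Body [Body d] [Body [Body [Body d] [Body d]] [Body d]]]]
  [Body [Body d] [Body [Body [Body d] [Body d]] [Body [Body d] [Body d]]]]
  [Body [Body d] [Body [Body [Body d] [Body [Body d] [Body d]]] [Body d]]]
  [Body [Body d] [Body [Body [Body [Body d] [Body d]] [Body d]] [Body d]]]
  [Body [Body [Body d] [Body d]] [Body [Body d] [Body [Body d] [Body d]]]]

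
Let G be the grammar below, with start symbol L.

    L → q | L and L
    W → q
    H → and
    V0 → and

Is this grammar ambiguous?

Witness: q and q and q

Derivation 1: L ⇒ L and L ⇒ q and L ⇒ q and L and L ⇒ q and q and L ⇒ q and q and q
Derivation 2: L ⇒ L and L ⇒ L and L and L ⇒ q and L and L ⇒ q and q and L ⇒ q and q and q

Two distinct leftmost derivations for the same string.

Ambiguous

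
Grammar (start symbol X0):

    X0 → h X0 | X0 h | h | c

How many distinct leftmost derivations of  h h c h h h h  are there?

Parse trees for h h c h h h h (showing first 6 of 15):
  [X0 h [X0 h [X0 [X0 [X0 [X0 [X0 c] h] h] h] h]]]
  [X0 h [X0 [X0 h [X0 [X0 [X0 [X0 c] h] h] h]] h]]
  [X0 h [X0 [X0 [X0 h [X0 [X0 [X0 c] h] h]] h] h]]
  [X0 h [X0 [X0 [X0 [X0 h [X0 [X0 c] h]] h] h] h]]
  [X0 h [X0 [X0 [X0 [X0 [X0 h [X0 c]] h] h] h] h]]
  [X0 [X0 h [X0 h [X0 [X0 [X0 [X0 c] h] h] h]]] h]

15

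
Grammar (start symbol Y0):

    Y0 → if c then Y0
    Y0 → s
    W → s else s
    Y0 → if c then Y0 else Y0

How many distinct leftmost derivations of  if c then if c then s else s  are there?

Parse trees for if c then if c then s else s:
  [Y0 if c then [Y0 if c then [Y0 s] else [Y0 s]]]
  [Y0 if c then [Y0 if c then [Y0 s]] else [Y0 s]]

2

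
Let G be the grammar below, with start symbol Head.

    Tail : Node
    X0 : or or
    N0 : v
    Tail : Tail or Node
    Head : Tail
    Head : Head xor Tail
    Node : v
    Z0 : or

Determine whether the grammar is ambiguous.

Unambiguous

(X0, N0, Z0 are unreachable from Head, so their rules don't affect L(Head).) This is a standard precedence ladder (Head over Tail over Node), with each level left-recursive on its own operator ('xor' at Head, 'or' at Tail). That structure is LR(1), hence unambiguous.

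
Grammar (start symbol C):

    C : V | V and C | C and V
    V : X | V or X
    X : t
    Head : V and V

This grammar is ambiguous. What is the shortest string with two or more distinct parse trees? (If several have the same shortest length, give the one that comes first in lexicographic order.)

t and t

length 1: no string has ≥2 trees
length 3: t and t has 2 parse trees

Two derivations of t and t:
  C ⇒ V and C ⇒ X and C ⇒ t and C ⇒ t and V ⇒ t and X ⇒ t and t
  C ⇒ C and V ⇒ V and V ⇒ X and V ⇒ t and V ⇒ t and X ⇒ t and t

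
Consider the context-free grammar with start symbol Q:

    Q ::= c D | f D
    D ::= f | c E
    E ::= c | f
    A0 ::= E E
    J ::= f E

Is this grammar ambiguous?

Only Q, D, E are reachable from Q; ignoring the rest: The reachable rules are right-linear with at most one rule per (nonterminal, next-terminal) pair. Each input token forces the next rule, so parsing is deterministic.

Unambiguous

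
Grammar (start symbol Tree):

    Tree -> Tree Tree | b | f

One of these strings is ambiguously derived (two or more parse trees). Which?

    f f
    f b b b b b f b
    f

f b b b b b f b

f f: 1 tree
f b b b b b f b: 429 trees
f: 1 tree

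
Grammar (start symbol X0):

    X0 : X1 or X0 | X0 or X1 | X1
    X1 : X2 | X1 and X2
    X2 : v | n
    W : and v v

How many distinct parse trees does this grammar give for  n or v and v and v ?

Parse trees for n or v and v and v:
  [X0 [X1 [X2 n]] or [X0 [X1 [X1 [X1 [X2 v]] and [X2 v]] and [X2 v]]]]
  [X0 [X0 [X1 [X2 n]]] or [X1 [X1 [X1 [X2 v]] and [X2 v]] and [X2 v]]]

2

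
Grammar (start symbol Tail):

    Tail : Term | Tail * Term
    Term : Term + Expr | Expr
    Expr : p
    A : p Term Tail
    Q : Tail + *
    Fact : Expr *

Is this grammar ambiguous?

Only Tail, Term, Expr are reachable from Tail; ignoring the rest: Tail → Tail * Term | Term  ;  Term → Term + Expr | Expr  — a left-associative chain with Expr at the bottom. Each string factors uniquely by precedence.

Unambiguous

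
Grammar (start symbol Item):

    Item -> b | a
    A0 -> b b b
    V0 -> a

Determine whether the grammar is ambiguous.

Only Item is reachable from Item; ignoring the rest: The reachable rules are right-linear with at most one rule per (nonterminal, next-terminal) pair. Each input token forces the next rule, so parsing is deterministic.

Unambiguous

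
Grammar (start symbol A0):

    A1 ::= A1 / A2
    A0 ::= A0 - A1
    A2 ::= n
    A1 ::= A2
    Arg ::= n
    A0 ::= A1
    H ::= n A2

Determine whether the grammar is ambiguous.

(Arg, H are unreachable from A0, so their rules don't affect L(A0).) A0 → A0 - A1 | A1  ;  A1 → A1 / A2 | A2  — a left-associative chain with A2 at the bottom. Each string factors uniquely by precedence.

Unambiguous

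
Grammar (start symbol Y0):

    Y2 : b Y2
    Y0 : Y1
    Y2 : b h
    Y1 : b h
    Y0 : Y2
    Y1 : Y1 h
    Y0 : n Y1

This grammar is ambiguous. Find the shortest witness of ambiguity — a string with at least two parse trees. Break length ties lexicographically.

b h

length 2: b h has 2 parse trees

Two derivations of b h:
  Y0 ⇒ Y1 ⇒ b h
  Y0 ⇒ Y2 ⇒ b h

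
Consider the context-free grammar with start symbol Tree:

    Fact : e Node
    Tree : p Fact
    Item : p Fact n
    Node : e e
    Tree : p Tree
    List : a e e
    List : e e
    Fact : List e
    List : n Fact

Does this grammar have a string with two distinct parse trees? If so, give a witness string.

Witness: p e e e

Derivation 1: Tree ⇒ p Fact ⇒ p e Node ⇒ p e e e
Derivation 2: Tree ⇒ p Fact ⇒ p List e ⇒ p e e e

Two distinct leftmost derivations for the same string.

Ambiguous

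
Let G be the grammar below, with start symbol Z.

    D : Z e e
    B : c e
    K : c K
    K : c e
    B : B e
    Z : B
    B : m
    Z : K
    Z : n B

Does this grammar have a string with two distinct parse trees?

Witness: c e

Derivation 1: Z ⇒ B ⇒ c e
Derivation 2: Z ⇒ K ⇒ c e

Two distinct leftmost derivations for the same string.

Ambiguous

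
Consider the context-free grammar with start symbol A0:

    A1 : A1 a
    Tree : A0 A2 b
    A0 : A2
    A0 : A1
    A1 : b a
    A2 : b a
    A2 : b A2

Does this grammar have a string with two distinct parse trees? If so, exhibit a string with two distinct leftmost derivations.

Ambiguous

Witness: b a

Derivation 1: A0 ⇒ A2 ⇒ b a
Derivation 2: A0 ⇒ A1 ⇒ b a

Two distinct leftmost derivations for the same string.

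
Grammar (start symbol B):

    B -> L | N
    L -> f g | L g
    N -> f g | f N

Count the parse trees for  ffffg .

1

Parse trees for ffffg:
  [B [N f [N f [N f [N f g]]]]]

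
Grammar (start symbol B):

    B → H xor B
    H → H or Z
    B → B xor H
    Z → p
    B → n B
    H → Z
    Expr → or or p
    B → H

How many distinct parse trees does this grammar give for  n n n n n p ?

Parse trees for n n n n n p:
  [B n [B n [B n [B n [B n [B [H [Z p]]]]]]]]

1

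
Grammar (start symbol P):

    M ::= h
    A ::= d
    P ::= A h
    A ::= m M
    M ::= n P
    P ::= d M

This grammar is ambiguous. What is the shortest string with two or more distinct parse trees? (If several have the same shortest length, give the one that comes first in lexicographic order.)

length 2: d h has 2 parse trees

Two derivations of d h:
  P ⇒ A h ⇒ d h
  P ⇒ d M ⇒ d h

d h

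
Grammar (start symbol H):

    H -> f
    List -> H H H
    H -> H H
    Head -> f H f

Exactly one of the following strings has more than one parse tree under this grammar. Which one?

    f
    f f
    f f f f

f: 1 tree
f f: 1 tree
f f f f: 5 trees

f f f f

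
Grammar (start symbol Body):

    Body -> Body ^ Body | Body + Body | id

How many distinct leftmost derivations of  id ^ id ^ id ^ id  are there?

5

Parse trees for id ^ id ^ id ^ id:
  [Body [Body id] ^ [Body [Body id] ^ [Body [Body id] ^ [Body id]]]]
  [Body [Body id] ^ [Body [Body [Body id] ^ [Body id]] ^ [Body id]]]
  [Body [Body [Body id] ^ [Body id]] ^ [Body [Body id] ^ [Body id]]]
  [Body [Body [Body id] ^ [Body [Body id] ^ [Body id]]] ^ [Body id]]
  [Body [Body [Body [Body id] ^ [Body id]] ^ [Body id]] ^ [Body id]]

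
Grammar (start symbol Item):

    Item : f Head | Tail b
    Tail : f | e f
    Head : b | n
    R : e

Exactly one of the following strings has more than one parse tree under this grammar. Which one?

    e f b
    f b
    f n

e f b: 1 tree
f b: 2 trees
f n: 1 tree

f b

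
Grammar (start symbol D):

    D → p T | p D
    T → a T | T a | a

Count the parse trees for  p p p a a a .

Parse trees for p p p a a a:
  [D p [D p [D p [T a [T a [T a]]]]]]
  [D p [D p [D p [T a [T [T a] a]]]]]
  [D p [D p [D p [T [T a [T a]] a]]]]
  [D p [D p [D p [T [T [T a] a] a]]]]

4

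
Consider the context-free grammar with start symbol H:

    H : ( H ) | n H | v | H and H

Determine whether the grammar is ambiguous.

Witness: n v and v

Derivation 1: H ⇒ n H ⇒ n H and H ⇒ n v and H ⇒ n v and v
Derivation 2: H ⇒ H and H ⇒ n H and H ⇒ n v and H ⇒ n v and v

Two distinct leftmost derivations for the same string.

Ambiguous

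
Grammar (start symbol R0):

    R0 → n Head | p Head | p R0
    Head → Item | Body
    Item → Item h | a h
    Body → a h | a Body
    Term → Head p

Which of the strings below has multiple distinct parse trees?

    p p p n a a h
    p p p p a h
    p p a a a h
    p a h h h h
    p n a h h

p p p n a a h: 1 tree
p p p p a h: 2 trees
p p a a a h: 1 tree
p a h h h h: 1 tree
p n a h h: 1 tree

p p p p a h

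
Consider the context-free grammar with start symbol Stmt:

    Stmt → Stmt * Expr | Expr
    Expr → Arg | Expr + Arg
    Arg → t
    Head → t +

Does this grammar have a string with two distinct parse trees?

Unambiguous

(Head is unreachable from Stmt, so its rules don't affect L(Stmt).) The grammar is stratified — Stmt handles '*' (left-recursive), Expr handles '+', Arg atoms. Each operator has a fixed associativity and precedence level, so every string has one parse.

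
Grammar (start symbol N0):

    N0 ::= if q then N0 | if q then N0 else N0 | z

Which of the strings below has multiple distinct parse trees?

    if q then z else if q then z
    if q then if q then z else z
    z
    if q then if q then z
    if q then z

if q then z else if q then z: 1 tree
if q then if q then z else z: 2 trees
z: 1 tree
if q then if q then z: 1 tree
if q then z: 1 tree

if q then if q then z else z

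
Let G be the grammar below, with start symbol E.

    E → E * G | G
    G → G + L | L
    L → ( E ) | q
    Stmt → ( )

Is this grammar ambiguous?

Unambiguous

Only E, G, L are reachable from E; ignoring the rest: The grammar is stratified — E handles '*' (left-recursive), G handles '+', L atoms. Each operator has a fixed associativity and precedence level, so every string has one parse.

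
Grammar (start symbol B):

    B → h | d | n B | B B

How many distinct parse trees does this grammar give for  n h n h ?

2

Parse trees for n h n h:
  [B n [B [B h] [B n [B h]]]]
  [B [B n [B h]] [B n [B h]]]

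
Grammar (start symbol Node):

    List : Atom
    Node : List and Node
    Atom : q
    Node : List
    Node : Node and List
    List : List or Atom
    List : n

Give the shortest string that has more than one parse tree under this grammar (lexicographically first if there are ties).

length 1: no string has ≥2 trees
length 3: n and n has 2 parse trees

Two derivations of n and n:
  Node ⇒ List and Node ⇒ n and Node ⇒ n and List ⇒ n and n
  Node ⇒ Node and List ⇒ List and List ⇒ n and List ⇒ n and n

n and n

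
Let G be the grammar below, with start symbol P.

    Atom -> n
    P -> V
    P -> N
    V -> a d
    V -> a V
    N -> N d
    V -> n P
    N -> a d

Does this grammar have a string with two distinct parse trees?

Witness: a d

Derivation 1: P ⇒ V ⇒ a d
Derivation 2: P ⇒ N ⇒ a d

Two distinct leftmost derivations for the same string.

Ambiguous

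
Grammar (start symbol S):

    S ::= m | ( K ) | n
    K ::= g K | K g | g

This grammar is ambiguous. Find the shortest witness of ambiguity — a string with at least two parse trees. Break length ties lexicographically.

( g g )

length 1: no string has ≥2 trees
length 3: no string has ≥2 trees
length 4: ( g g ) has 2 parse trees

Two derivations of ( g g ):
  S ⇒ ( K ) ⇒ ( g K ) ⇒ ( g g )
  S ⇒ ( K ) ⇒ ( K g ) ⇒ ( g g )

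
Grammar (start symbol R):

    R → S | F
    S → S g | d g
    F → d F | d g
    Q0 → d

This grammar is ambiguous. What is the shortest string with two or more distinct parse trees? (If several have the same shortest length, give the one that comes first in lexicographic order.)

d g

length 2: d g has 2 parse trees

Two derivations of d g:
  R ⇒ S ⇒ d g
  R ⇒ F ⇒ d g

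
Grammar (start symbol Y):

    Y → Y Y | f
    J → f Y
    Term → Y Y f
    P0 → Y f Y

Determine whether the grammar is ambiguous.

Ambiguous

Witness: f f f

Derivation 1: Y ⇒ Y Y ⇒ Y Y Y ⇒ f Y Y ⇒ f f Y ⇒ f f f
Derivation 2: Y ⇒ Y Y ⇒ f Y ⇒ f Y Y ⇒ f f Y ⇒ f f f

Two distinct leftmost derivations for the same string.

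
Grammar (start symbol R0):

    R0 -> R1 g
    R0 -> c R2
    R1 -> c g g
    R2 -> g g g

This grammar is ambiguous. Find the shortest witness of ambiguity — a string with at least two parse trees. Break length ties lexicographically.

length 4: c g g g has 2 parse trees

Two derivations of c g g g:
  R0 ⇒ R1 g ⇒ c g g g
  R0 ⇒ c R2 ⇒ c g g g

c g g g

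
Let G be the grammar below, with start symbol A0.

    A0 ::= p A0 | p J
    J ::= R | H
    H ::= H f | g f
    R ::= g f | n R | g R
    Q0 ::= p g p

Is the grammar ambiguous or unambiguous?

Witness: p g f

Derivation 1: A0 ⇒ p J ⇒ p R ⇒ p g f
Derivation 2: A0 ⇒ p J ⇒ p H ⇒ p g f

Two distinct leftmost derivations for the same string.

Ambiguous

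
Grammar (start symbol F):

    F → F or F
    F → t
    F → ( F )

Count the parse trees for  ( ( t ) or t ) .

1

Parse trees for ( ( t ) or t ):
  [F ( [F [F ( [F t] )] or [F t]] )]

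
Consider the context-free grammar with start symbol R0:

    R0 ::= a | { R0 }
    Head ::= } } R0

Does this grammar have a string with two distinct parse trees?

Unambiguous

Only R0 is reachable from R0; ignoring the rest: L(R0) is { openⁿ atom closeⁿ : n ≥ 0 }. The bracket depth fixes n, and the derivation is forced at every step.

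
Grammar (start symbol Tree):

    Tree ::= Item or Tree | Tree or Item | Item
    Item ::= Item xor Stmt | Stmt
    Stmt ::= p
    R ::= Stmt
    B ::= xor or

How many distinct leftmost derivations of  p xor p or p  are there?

Parse trees for p xor p or p:
  [Tree [Item [Item [Stmt p]] xor [Stmt p]] or [Tree [Item [Stmt p]]]]
  [Tree [Tree [Item [Item [Stmt p]] xor [Stmt p]]] or [Item [Stmt p]]]

2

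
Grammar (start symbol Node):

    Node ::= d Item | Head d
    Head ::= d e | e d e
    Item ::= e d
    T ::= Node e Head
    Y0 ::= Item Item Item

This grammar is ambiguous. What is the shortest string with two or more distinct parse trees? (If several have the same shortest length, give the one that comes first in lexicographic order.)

d e d

length 3: d e d has 2 parse trees

Two derivations of d e d:
  Node ⇒ d Item ⇒ d e d
  Node ⇒ Head d ⇒ d e d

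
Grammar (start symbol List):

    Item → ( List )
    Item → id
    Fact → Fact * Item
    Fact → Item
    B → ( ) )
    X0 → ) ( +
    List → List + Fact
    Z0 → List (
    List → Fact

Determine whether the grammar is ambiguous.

Unambiguous

(B, Z0, X0 are unreachable from List, so their rules don't affect L(List).) The grammar is stratified — List handles '+' (left-recursive), Fact handles '*', Item atoms. Each operator has a fixed associativity and precedence level, so every string has one parse.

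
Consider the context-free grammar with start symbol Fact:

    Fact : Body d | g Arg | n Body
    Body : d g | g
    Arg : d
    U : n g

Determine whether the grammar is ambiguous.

Ambiguous

Witness: g d

Derivation 1: Fact ⇒ Body d ⇒ g d
Derivation 2: Fact ⇒ g Arg ⇒ g d

Two distinct leftmost derivations for the same string.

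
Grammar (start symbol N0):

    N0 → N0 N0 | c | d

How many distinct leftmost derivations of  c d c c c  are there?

Parse trees for c d c c c (showing first 6 of 14):
  [N0 [N0 c] [N0 [N0 d] [N0 [N0 c] [N0 [N0 c] [N0 c]]]]]
  [N0 [N0 c] [N0 [N0 d] [N0 [N0 [N0 c] [N0 c]] [N0 c]]]]
  [N0 [N0 c] [N0 [N0 [N0 d] [N0 c]] [N0 [N0 c] [N0 c]]]]
  [N0 [N0 c] [N0 [N0 [N0 d] [N0 [N0 c] [N0 c]]] [N0 c]]]
  [N0 [N0 c] [N0 [N0 [N0 [N0 d] [N0 c]] [N0 c]] [N0 c]]]
  [N0 [N0 [N0 c] [N0 d]] [N0 [N0 c] [N0 [N0 c] [N0 c]]]]

14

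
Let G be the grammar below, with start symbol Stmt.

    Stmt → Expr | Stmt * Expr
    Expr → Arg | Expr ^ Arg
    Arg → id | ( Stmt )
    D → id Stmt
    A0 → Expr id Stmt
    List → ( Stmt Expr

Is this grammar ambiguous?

Unambiguous

Only Stmt, Expr, Arg are reachable from Stmt; ignoring the rest: Stmt → Stmt * Expr | Expr  ;  Expr → Expr ^ Arg | Arg  — a left-associative chain with Arg at the bottom. Each string factors uniquely by precedence.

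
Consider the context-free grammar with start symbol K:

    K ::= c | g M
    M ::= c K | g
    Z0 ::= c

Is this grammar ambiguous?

Only K, M are reachable from K; ignoring the rest: The reachable rules are right-linear with at most one rule per (nonterminal, next-terminal) pair. Each input token forces the next rule, so parsing is deterministic.

Unambiguous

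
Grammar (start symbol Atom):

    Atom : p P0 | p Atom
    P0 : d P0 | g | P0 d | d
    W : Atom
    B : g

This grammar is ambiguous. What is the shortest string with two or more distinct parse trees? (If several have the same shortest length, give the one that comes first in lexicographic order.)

p d d

length 2: no string has ≥2 trees
length 3: p d d has 2 parse trees

Two derivations of p d d:
  Atom ⇒ p P0 ⇒ p d P0 ⇒ p d d
  Atom ⇒ p P0 ⇒ p P0 d ⇒ p d d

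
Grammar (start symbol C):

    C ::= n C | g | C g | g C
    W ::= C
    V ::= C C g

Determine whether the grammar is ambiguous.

Ambiguous

Witness: g g

Derivation 1: C ⇒ C g ⇒ g g
Derivation 2: C ⇒ g C ⇒ g g

Two distinct leftmost derivations for the same string.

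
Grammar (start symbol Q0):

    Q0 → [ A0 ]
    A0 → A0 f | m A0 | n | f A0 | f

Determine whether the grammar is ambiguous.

Witness: [ f f ]

Derivation 1: Q0 ⇒ [ A0 ] ⇒ [ A0 f ] ⇒ [ f f ]
Derivation 2: Q0 ⇒ [ A0 ] ⇒ [ f A0 ] ⇒ [ f f ]

Two distinct leftmost derivations for the same string.

Ambiguous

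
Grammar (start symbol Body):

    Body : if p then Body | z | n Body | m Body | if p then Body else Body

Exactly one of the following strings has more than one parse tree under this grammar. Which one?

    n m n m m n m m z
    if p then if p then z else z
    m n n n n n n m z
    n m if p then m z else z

n m n m m n m m z: 1 tree
if p then if p then z else z: 2 trees
m n n n n n n m z: 1 tree
n m if p then m z else z: 1 tree

if p then if p then z else z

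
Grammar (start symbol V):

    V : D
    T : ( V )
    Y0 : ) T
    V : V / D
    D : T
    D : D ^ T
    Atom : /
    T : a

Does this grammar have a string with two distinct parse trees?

Unambiguous

(Atom, Y0 are unreachable from V, so their rules don't affect L(V).) The grammar is stratified — V handles '/' (left-recursive), D handles '^', T atoms. Each operator has a fixed associativity and precedence level, so every string has one parse.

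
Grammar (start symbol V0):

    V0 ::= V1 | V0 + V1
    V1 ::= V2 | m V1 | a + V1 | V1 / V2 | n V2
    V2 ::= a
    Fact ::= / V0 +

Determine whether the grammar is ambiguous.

Ambiguous

Witness: a + a

Derivation 1: V0 ⇒ V1 ⇒ a + V1 ⇒ a + V2 ⇒ a + a
Derivation 2: V0 ⇒ V0 + V1 ⇒ V1 + V1 ⇒ V2 + V1 ⇒ a + V1 ⇒ a + V2 ⇒ a + a

Two distinct leftmost derivations for the same string.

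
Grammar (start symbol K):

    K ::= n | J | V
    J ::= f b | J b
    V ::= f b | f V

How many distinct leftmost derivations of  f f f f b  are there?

Parse trees for f f f f b:
  [K [V f [V f [V f [V f b]]]]]

1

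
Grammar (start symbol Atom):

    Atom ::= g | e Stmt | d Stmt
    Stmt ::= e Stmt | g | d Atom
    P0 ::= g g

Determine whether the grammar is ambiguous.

(P0 is unreachable from Atom, so its rules don't affect L(Atom).) Each reachable nonterminal has at most one production per leading terminal, and all productions are right-linear; the derivation is determined token-by-token.

Unambiguous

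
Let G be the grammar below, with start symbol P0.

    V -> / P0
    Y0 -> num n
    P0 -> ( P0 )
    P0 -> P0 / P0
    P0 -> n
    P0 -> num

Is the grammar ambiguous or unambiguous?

Ambiguous

Witness: n / n / n

Derivation 1: P0 ⇒ P0 / P0 ⇒ P0 / P0 / P0 ⇒ n / P0 / P0 ⇒ n / n / P0 ⇒ n / n / n
Derivation 2: P0 ⇒ P0 / P0 ⇒ n / P0 ⇒ n / P0 / P0 ⇒ n / n / P0 ⇒ n / n / n

Two distinct leftmost derivations for the same string.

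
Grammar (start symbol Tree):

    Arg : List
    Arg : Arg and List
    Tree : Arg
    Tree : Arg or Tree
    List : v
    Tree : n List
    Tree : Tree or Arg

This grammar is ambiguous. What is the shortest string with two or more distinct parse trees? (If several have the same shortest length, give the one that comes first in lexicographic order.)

length 1: no string has ≥2 trees
length 2: no string has ≥2 trees
length 3: v or v has 2 parse trees

Two derivations of v or v:
  Tree ⇒ Arg or Tree ⇒ List or Tree ⇒ v or Tree ⇒ v or Arg ⇒ v or List ⇒ v or v
  Tree ⇒ Tree or Arg ⇒ Arg or Arg ⇒ List or Arg ⇒ v or Arg ⇒ v or List ⇒ v or v

v or v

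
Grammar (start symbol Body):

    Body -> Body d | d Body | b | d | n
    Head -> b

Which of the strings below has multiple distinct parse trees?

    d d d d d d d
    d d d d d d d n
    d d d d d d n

d d d d d d d: 64 trees
d d d d d d d n: 1 tree
d d d d d d n: 1 tree

d d d d d d d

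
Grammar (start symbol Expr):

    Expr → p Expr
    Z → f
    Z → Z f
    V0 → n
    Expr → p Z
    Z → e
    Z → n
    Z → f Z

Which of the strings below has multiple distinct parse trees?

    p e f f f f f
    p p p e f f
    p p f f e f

p e f f f f f: 1 tree
p p p e f f: 1 tree
p p f f e f: 3 trees

p p f f e f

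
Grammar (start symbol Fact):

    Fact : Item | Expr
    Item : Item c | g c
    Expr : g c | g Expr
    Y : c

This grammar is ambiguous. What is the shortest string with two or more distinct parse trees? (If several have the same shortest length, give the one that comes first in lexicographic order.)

g c

length 2: g c has 2 parse trees

Two derivations of g c:
  Fact ⇒ Item ⇒ g c
  Fact ⇒ Expr ⇒ g c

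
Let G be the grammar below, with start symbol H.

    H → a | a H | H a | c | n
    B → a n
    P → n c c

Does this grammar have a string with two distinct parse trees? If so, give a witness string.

Witness: a a

Derivation 1: H ⇒ a H ⇒ a a
Derivation 2: H ⇒ H a ⇒ a a

Two distinct leftmost derivations for the same string.

Ambiguous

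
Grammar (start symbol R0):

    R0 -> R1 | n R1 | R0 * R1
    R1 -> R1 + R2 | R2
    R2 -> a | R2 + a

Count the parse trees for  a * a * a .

1

Parse trees for a * a * a:
  [R0 [R0 [R0 [R1 [R2 a]]] * [R1 [R2 a]]] * [R1 [R2 a]]]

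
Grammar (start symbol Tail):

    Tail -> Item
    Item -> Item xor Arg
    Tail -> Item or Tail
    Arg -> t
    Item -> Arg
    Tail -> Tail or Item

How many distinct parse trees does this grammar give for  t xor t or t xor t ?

2

Parse trees for t xor t or t xor t:
  [Tail [Item [Item [Arg t]] xor [Arg t]] or [Tail [Item [Item [Arg t]] xor [Arg t]]]]
  [Tail [Tail [Item [Item [Arg t]] xor [Arg t]]] or [Item [Item [Arg t]] xor [Arg t]]]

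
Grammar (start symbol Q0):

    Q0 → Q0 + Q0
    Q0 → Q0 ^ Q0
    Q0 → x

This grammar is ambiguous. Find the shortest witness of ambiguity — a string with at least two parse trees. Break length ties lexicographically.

length 1: no string has ≥2 trees
length 3: no string has ≥2 trees
length 5: x + x + x has 2 parse trees

Two derivations of x + x + x:
  Q0 ⇒ Q0 + Q0 ⇒ Q0 + Q0 + Q0 ⇒ x + Q0 + Q0 ⇒ x + x + Q0 ⇒ x + x + x
  Q0 ⇒ Q0 + Q0 ⇒ x + Q0 ⇒ x + Q0 + Q0 ⇒ x + x + Q0 ⇒ x + x + x

x + x + x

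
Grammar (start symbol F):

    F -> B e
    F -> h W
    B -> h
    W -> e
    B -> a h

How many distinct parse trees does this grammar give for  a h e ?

1

Parse trees for a h e:
  [F [B a h] e]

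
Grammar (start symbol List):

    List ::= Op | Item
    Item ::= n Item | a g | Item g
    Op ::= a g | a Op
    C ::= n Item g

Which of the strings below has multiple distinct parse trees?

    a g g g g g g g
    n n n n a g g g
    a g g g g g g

n n n n a g g g

a g g g g g g g: 1 tree
n n n n a g g g: 15 trees
a g g g g g g: 1 tree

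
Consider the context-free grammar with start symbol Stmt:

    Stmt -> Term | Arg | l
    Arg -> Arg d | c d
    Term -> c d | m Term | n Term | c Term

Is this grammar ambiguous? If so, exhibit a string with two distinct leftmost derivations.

Witness: c d

Derivation 1: Stmt ⇒ Term ⇒ c d
Derivation 2: Stmt ⇒ Arg ⇒ c d

Two distinct leftmost derivations for the same string.

Ambiguous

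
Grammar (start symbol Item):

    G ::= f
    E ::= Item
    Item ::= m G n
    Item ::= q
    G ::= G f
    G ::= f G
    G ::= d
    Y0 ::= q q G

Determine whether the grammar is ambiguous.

Ambiguous

Witness: m f f n

Derivation 1: Item ⇒ m G n ⇒ m G f n ⇒ m f f n
Derivation 2: Item ⇒ m G n ⇒ m f G n ⇒ m f f n

Two distinct leftmost derivations for the same string.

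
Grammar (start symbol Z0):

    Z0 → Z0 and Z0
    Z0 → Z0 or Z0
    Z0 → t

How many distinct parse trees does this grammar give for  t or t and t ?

2

Parse trees for t or t and t:
  [Z0 [Z0 [Z0 t] or [Z0 t]] and [Z0 t]]
  [Z0 [Z0 t] or [Z0 [Z0 t] and [Z0 t]]]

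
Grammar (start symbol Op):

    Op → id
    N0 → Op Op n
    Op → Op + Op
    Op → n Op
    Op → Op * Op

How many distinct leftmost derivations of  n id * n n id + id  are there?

Parse trees for n id * n n id + id (showing first 6 of 9):
  [Op [Op n [Op [Op id] * [Op n [Op n [Op id]]]]] + [Op id]]
  [Op [Op [Op n [Op id]] * [Op n [Op n [Op id]]]] + [Op id]]
  [Op n [Op [Op [Op id] * [Op n [Op n [Op id]]]] + [Op id]]]
  [Op n [Op [Op id] * [Op [Op n [Op n [Op id]]] + [Op id]]]]
  [Op n [Op [Op id] * [Op n [Op [Op n [Op id]] + [Op id]]]]]
  [Op n [Op [Op id] * [Op n [Op n [Op [Op id] + [Op id]]]]]]

9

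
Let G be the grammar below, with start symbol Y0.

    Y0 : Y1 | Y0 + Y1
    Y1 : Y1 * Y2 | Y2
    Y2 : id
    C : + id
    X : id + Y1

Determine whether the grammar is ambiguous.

Only Y0, Y1, Y2 are reachable from Y0; ignoring the rest: The grammar is stratified — Y0 handles '+' (left-recursive), Y1 handles '*', Y2 atoms. Each operator has a fixed associativity and precedence level, so every string has one parse.

Unambiguous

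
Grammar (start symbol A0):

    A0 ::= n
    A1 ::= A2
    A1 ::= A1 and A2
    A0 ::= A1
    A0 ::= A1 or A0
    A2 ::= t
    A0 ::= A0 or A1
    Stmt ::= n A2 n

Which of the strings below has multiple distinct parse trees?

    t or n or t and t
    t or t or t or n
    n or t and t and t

t or n or t and t: 2 trees
t or t or t or n: 1 tree
n or t and t and t: 1 tree

t or n or t and t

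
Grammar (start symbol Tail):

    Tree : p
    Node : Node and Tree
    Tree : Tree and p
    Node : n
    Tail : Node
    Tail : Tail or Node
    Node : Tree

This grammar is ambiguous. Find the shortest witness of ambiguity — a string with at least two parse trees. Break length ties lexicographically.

p and p

length 1: no string has ≥2 trees
length 3: p and p has 2 parse trees

Two derivations of p and p:
  Tail ⇒ Node ⇒ Node and Tree ⇒ Tree and Tree ⇒ p and Tree ⇒ p and p
  Tail ⇒ Node ⇒ Tree ⇒ Tree and p ⇒ p and p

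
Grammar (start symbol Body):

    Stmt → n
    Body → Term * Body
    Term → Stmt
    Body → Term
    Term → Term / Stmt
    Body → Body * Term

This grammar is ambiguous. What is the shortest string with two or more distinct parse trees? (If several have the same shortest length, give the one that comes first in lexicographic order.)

length 1: no string has ≥2 trees
length 3: n * n has 2 parse trees

Two derivations of n * n:
  Body ⇒ Term * Body ⇒ Stmt * Body ⇒ n * Body ⇒ n * Term ⇒ n * Stmt ⇒ n * n
  Body ⇒ Body * Term ⇒ Term * Term ⇒ Stmt * Term ⇒ n * Term ⇒ n * Stmt ⇒ n * n

n * n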